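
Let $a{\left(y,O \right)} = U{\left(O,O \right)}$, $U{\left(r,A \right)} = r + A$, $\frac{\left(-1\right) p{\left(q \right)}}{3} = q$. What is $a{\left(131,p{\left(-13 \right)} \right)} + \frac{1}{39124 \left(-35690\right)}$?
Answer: $\frac{108914173679}{1396335560} \approx 78.0$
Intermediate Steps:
$p{\left(q \right)} = - 3 q$
$U{\left(r,A \right)} = A + r$
$a{\left(y,O \right)} = 2 O$ ($a{\left(y,O \right)} = O + O = 2 O$)
$a{\left(131,p{\left(-13 \right)} \right)} + \frac{1}{39124 \left(-35690\right)} = 2 \left(\left(-3\right) \left(-13\right)\right) + \frac{1}{39124 \left(-35690\right)} = 2 \cdot 39 + \frac{1}{39124} \left(- \frac{1}{35690}\right) = 78 - \frac{1}{1396335560} = \frac{108914173679}{1396335560}$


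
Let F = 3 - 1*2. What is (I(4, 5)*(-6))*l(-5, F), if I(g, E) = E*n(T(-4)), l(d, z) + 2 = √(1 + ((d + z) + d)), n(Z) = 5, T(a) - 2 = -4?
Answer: 300 - 300*I*√2 ≈ 300.0 - 424.26*I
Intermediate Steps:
T(a) = -2 (T(a) = 2 - 4 = -2)
F = 1 (F = 3 - 2 = 1)
l(d, z) = -2 + √(1 + z + 2*d) (l(d, z) = -2 + √(1 + ((d + z) + d)) = -2 + √(1 + (z + 2*d)) = -2 + √(1 + z + 2*d))
I(g, E) = 5*E (I(g, E) = E*5 = 5*E)
(I(4, 5)*(-6))*l(-5, F) = ((5*5)*(-6))*(-2 + √(1 + 1 + 2*(-5))) = (25*(-6))*(-2 + √(1 + 1 - 10)) = -150*(-2 + √(-8)) = -150*(-2 + 2*I*√2) = 300 - 300*I*√2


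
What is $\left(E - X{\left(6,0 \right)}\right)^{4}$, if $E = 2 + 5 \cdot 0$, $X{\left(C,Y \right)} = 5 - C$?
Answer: $81$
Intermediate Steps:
$E = 2$ ($E = 2 + 0 = 2$)
$\left(E - X{\left(6,0 \right)}\right)^{4} = \left(2 - \left(5 - 6\right)\right)^{4} = \left(2 - -1\right)^{4} = \left(2 + 1\right)^{4} = 3^{4} = 81$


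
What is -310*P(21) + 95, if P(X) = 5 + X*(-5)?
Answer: 31095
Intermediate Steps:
P(X) = 5 - 5*X
-310*P(21) + 95 = -310*(5 - 5*21) + 95 = -310*(5 - 105) + 95 = -310*(-100) + 95 = 31000 + 95 = 31095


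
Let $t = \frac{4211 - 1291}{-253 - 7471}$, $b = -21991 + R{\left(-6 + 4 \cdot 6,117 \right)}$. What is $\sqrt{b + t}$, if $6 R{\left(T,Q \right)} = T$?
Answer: $\frac{i \sqrt{81989406498}}{1931} \approx 148.28 i$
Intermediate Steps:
$R{\left(T,Q \right)} = \frac{T}{6}$
$b = -21988$ ($b = -21991 + \frac{-6 + 4 \cdot 6}{6} = -21991 + \frac{-6 + 24}{6} = -21991 + \frac{1}{6} \cdot 18 = -21991 + 3 = -21988$)
$t = - \frac{730}{1931}$ ($t = \frac{2920}{-7724} = 2920 \left(- \frac{1}{7724}\right) = - \frac{730}{1931} \approx -0.37804$)
$\sqrt{b + t} = \sqrt{-21988 - \frac{730}{1931}} = \sqrt{- \frac{42459558}{1931}} = \frac{i \sqrt{81989406498}}{1931}$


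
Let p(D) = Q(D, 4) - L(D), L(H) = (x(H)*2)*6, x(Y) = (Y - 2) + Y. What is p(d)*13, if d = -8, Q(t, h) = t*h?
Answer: 2392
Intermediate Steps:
Q(t, h) = h*t
x(Y) = -2 + 2*Y (x(Y) = (-2 + Y) + Y = -2 + 2*Y)
L(H) = -24 + 24*H (L(H) = ((-2 + 2*H)*2)*6 = (-4 + 4*H)*6 = -24 + 24*H)
p(D) = 24 - 20*D (p(D) = 4*D - (-24 + 24*D) = 4*D + (24 - 24*D) = 24 - 20*D)
p(d)*13 = (24 - 20*(-8))*13 = (24 + 160)*13 = 184*13 = 2392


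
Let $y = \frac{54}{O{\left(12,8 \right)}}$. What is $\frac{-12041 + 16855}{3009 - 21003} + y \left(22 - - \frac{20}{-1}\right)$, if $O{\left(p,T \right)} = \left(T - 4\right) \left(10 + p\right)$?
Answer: $\frac{189965}{197934} \approx 0.95974$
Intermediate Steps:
$O{\left(p,T \right)} = \left(-4 + T\right) \left(10 + p\right)$
$y = \frac{27}{44}$ ($y = \frac{54}{-40 - 48 + 10 \cdot 8 + 8 \cdot 12} = \frac{54}{-40 - 48 + 80 + 96} = \frac{54}{88} = 54 \cdot \frac{1}{88} = \frac{27}{44} \approx 0.61364$)
$\frac{-12041 + 16855}{3009 - 21003} + y \left(22 - - \frac{20}{-1}\right) = \frac{-12041 + 16855}{3009 - 21003} + \frac{27 \left(22 - - \frac{20}{-1}\right)}{44} = \frac{4814}{-17994} + \frac{27 \left(22 - \left(-20\right) \left(-1\right)\right)}{44} = 4814 \left(- \frac{1}{17994}\right) + \frac{27 \left(22 - 20\right)}{44} = - \frac{2407}{8997} + \frac{27 \left(22 - 20\right)}{44} = - \frac{2407}{8997} + \frac{27}{44} \cdot 2 = - \frac{2407}{8997} + \frac{27}{22} = \frac{189965}{197934}$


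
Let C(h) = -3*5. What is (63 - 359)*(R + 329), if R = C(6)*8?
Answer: -61864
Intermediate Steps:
C(h) = -15
R = -120 (R = -15*8 = -120)
(63 - 359)*(R + 329) = (63 - 359)*(-120 + 329) = -296*209 = -61864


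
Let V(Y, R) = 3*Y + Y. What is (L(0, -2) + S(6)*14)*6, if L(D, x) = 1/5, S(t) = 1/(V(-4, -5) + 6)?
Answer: -36/5 ≈ -7.2000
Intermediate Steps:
V(Y, R) = 4*Y
S(t) = -⅒ (S(t) = 1/(4*(-4) + 6) = 1/(-16 + 6) = 1/(-10) = -⅒)
L(D, x) = ⅕
(L(0, -2) + S(6)*14)*6 = (⅕ - ⅒*14)*6 = (⅕ - 7/5)*6 = -6/5*6 = -36/5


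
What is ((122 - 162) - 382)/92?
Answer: -211/46 ≈ -4.5870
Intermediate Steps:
((122 - 162) - 382)/92 = (-40 - 382)/92 = (1/92)*(-422) = -211/46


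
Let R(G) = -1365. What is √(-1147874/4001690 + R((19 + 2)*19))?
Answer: I*√111546184359610/285835 ≈ 36.95*I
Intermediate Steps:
√(-1147874/4001690 + R((19 + 2)*19)) = √(-1147874/4001690 - 1365) = √(-1147874*1/4001690 - 1365) = √(-81991/285835 - 1365) = √(-390246766/285835) = I*√111546184359610/285835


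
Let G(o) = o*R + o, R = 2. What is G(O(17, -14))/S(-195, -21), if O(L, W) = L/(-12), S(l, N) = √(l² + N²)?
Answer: -17*√4274/51288 ≈ -0.021670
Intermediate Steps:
S(l, N) = √(N² + l²)
O(L, W) = -L/12 (O(L, W) = L*(-1/12) = -L/12)
G(o) = 3*o (G(o) = o*2 + o = 2*o + o = 3*o)
G(O(17, -14))/S(-195, -21) = (3*(-1/12*17))/(√((-21)² + (-195)²)) = (3*(-17/12))/(√(441 + 38025)) = -17*√4274/12822/4 = -17*√4274/51288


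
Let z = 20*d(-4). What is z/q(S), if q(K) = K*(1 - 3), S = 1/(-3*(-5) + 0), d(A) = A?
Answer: 600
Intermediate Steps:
S = 1/15 (S = 1/(15 + 0) = 1/15 ≈ 0.066667)
q(K) = -2*K (q(K) = K*(-2) = -2*K)
z = -80 (z = 20*(-4) = -80)
z/q(S) = -80/((-2*1/15)) = -80/(-2/15) = -80*(-15/2) = 600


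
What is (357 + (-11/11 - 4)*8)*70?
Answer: 22190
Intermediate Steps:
(357 + (-11/11 - 4)*8)*70 = (357 + (-11*1/11 - 4)*8)*70 = (357 + (-1 - 4)*8)*70 = (357 - 5*8)*70 = (357 - 40)*70 = 317*70 = 22190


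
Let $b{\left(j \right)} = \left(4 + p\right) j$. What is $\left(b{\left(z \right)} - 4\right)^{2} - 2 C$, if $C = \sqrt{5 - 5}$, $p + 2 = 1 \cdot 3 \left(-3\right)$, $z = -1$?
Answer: $9$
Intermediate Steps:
$p = -11$ ($p = -2 + 1 \cdot 3 \left(-3\right) = -2 + 3 \left(-3\right) = -2 - 9 = -11$)
$b{\left(j \right)} = - 7 j$ ($b{\left(j \right)} = \left(4 - 11\right) j = - 7 j$)
$C = 0$ ($C = \sqrt{0} = 0$)
$\left(b{\left(z \right)} - 4\right)^{2} - 2 C = \left(\left(-7\right) \left(-1\right) - 4\right)^{2} - 0 = \left(7 - 4\right)^{2} + 0 = 3^{2} + 0 = 9 + 0 = 9$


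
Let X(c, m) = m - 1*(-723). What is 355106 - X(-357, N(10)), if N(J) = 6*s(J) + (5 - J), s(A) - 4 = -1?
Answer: 354370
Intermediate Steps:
s(A) = 3 (s(A) = 4 - 1 = 3)
N(J) = 23 - J (N(J) = 6*3 + (5 - J) = 18 + (5 - J) = 23 - J)
X(c, m) = 723 + m (X(c, m) = m + 723 = 723 + m)
355106 - X(-357, N(10)) = 355106 - (723 + (23 - 1*10)) = 355106 - (723 + (23 - 10)) = 355106 - (723 + 13) = 355106 - 1*736 = 355106 - 736 = 354370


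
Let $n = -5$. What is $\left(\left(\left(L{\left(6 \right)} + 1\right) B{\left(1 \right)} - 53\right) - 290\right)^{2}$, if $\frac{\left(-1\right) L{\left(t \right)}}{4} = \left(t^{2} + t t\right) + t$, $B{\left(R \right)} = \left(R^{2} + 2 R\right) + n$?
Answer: $77841$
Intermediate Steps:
$B{\left(R \right)} = -5 + R^{2} + 2 R$ ($B{\left(R \right)} = \left(R^{2} + 2 R\right) - 5 = -5 + R^{2} + 2 R$)
$L{\left(t \right)} = - 8 t^{2} - 4 t$ ($L{\left(t \right)} = - 4 \left(\left(t^{2} + t t\right) + t\right) = - 4 \left(\left(t^{2} + t^{2}\right) + t\right) = - 4 \left(2 t^{2} + t\right) = - 4 \left(t + 2 t^{2}\right) = - 8 t^{2} - 4 t$)
$\left(\left(\left(L{\left(6 \right)} + 1\right) B{\left(1 \right)} - 53\right) - 290\right)^{2} = \left(\left(\left(\left(-4\right) 6 \left(1 + 2 \cdot 6\right) + 1\right) \left(-5 + 1^{2} + 2 \cdot 1\right) - 53\right) - 290\right)^{2} = \left(\left(\left(\left(-4\right) 6 \left(1 + 12\right) + 1\right) \left(-5 + 1 + 2\right) - 53\right) - 290\right)^{2} = \left(\left(\left(\left(-4\right) 6 \cdot 13 + 1\right) \left(-2\right) - 53\right) - 290\right)^{2} = \left(\left(\left(-312 + 1\right) \left(-2\right) - 53\right) - 290\right)^{2} = \left(\left(\left(-311\right) \left(-2\right) - 53\right) - 290\right)^{2} = \left(\left(622 - 53\right) - 290\right)^{2} = \left(569 - 290\right)^{2} = 279^{2} = 77841$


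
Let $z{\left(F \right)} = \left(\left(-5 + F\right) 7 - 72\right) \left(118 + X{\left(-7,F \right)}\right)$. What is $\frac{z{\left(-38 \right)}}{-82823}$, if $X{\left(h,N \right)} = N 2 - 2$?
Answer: $\frac{14920}{82823} \approx 0.18014$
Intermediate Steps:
$X{\left(h,N \right)} = -2 + 2 N$ ($X{\left(h,N \right)} = 2 N - 2 = -2 + 2 N$)
$z{\left(F \right)} = \left(-107 + 7 F\right) \left(116 + 2 F\right)$ ($z{\left(F \right)} = \left(\left(-5 + F\right) 7 - 72\right) \left(118 + \left(-2 + 2 F\right)\right) = \left(\left(-35 + 7 F\right) - 72\right) \left(116 + 2 F\right) = \left(-107 + 7 F\right) \left(116 + 2 F\right)$)
$\frac{z{\left(-38 \right)}}{-82823} = \frac{-12412 + 14 \left(-38\right)^{2} + 598 \left(-38\right)}{-82823} = \left(-12412 + 14 \cdot 1444 - 22724\right) \left(- \frac{1}{82823}\right) = \left(-12412 + 20216 - 22724\right) \left(- \frac{1}{82823}\right) = \left(-14920\right) \left(- \frac{1}{82823}\right) = \frac{14920}{82823}$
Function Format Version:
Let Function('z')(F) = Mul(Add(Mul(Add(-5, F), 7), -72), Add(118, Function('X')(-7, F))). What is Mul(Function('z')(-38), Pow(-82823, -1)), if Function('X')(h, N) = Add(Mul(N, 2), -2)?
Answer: Rational(14920, 82823) ≈ 0.18014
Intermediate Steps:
Function('X')(h, N) = Add(-2, Mul(2, N)) (Function('X')(h, N) = Add(Mul(2, N), -2) = Add(-2, Mul(2, N)))
Function('z')(F) = Mul(Add(-107, Mul(7, F)), Add(116, Mul(2, F))) (Function('z')(F) = Mul(Add(Mul(Add(-5, F), 7), -72), Add(118, Add(-2, Mul(2, F)))) = Mul(Add(Add(-35, Mul(7, F)), -72), Add(116, Mul(2, F))) = Mul(Add(-107, Mul(7, F)), Add(116, Mul(2, F))))
Mul(Function('z')(-38), Pow(-82823, -1)) = Mul(Add(-12412, Mul(14, Pow(-38, 2)), Mul(598, -38)), Pow(-82823, -1)) = Mul(Add(-12412, Mul(14, 1444), -22724), Rational(-1, 82823)) = Mul(Add(-12412, 20216, -22724), Rational(-1, 82823)) = Mul(-14920, Rational(-1, 82823)) = Rational(14920, 82823)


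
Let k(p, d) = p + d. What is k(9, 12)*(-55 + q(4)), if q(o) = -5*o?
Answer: -1575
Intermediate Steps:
k(p, d) = d + p
k(9, 12)*(-55 + q(4)) = (12 + 9)*(-55 - 5*4) = 21*(-55 - 20) = 21*(-75) = -1575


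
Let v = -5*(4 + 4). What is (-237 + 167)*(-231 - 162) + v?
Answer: 27470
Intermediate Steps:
v = -40 (v = -5*8 = -40)
(-237 + 167)*(-231 - 162) + v = (-237 + 167)*(-231 - 162) - 40 = -70*(-393) - 40 = 27510 - 40 = 27470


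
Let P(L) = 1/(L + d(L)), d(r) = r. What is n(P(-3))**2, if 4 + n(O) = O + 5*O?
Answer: 25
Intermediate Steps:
P(L) = 1/(2*L) (P(L) = 1/(L + L) = 1/(2*L))
n(O) = -4 + 6*O (n(O) = -4 + (O + 5*O) = -4 + 6*O)
n(P(-3))**2 = (-4 + 6*((1/2)/(-3)))**2 = (-4 + 6*((1/2)*(-1/3)))**2 = (-4 + 6*(-1/6))**2 = (-4 - 1)**2 = (-5)**2 = 25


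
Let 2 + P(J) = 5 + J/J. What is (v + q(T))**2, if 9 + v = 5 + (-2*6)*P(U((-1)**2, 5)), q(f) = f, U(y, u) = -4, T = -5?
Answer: 3249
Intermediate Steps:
P(J) = 4 (P(J) = -2 + (5 + J/J) = -2 + (5 + 1) = -2 + 6 = 4)
v = -52 (v = -9 + (5 - 2*6*4) = -9 + (5 - 12*4) = -9 + (5 - 48) = -9 - 43 = -52)
(v + q(T))**2 = (-52 - 5)**2 = (-57)**2 = 3249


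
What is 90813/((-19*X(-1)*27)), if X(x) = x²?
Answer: -30271/171 ≈ -177.02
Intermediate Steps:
90813/((-19*X(-1)*27)) = 90813/((-19*(-1)²*27)) = 90813/((-19*1*27)) = 90813/((-19*27)) = 90813/(-513) = 90813*(-1/513) = -30271/171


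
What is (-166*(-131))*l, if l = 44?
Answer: 956824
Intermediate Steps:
(-166*(-131))*l = -166*(-131)*44 = 21746*44 = 956824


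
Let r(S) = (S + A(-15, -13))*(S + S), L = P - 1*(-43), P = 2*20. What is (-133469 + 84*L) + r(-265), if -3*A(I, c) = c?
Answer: 34969/3 ≈ 11656.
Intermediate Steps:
P = 40
L = 83 (L = 40 - 1*(-43) = 40 + 43 = 83)
A(I, c) = -c/3
r(S) = 2*S*(13/3 + S) (r(S) = (S - ⅓*(-13))*(S + S) = (S + 13/3)*(2*S) = (13/3 + S)*(2*S) = 2*S*(13/3 + S))
(-133469 + 84*L) + r(-265) = (-133469 + 84*83) + (⅔)*(-265)*(13 + 3*(-265)) = (-133469 + 6972) + (⅔)*(-265)*(13 - 795) = -126497 + (⅔)*(-265)*(-782) = -126497 + 414460/3 = 34969/3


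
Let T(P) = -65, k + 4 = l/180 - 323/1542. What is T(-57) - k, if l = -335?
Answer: -545215/9252 ≈ -58.929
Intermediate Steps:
k = -56165/9252 (k = -4 + (-335/180 - 323/1542) = -4 + (-335*1/180 - 323*1/1542) = -4 + (-67/36 - 323/1542) = -4 - 19157/9252 = -56165/9252 ≈ -6.0706)
T(-57) - k = -65 - 1*(-56165/9252) = -65 + 56165/9252 = -545215/9252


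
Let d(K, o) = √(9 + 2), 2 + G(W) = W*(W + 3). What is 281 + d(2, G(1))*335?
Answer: 281 + 335*√11 ≈ 1392.1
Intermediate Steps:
G(W) = -2 + W*(3 + W) (G(W) = -2 + W*(W + 3) = -2 + W*(3 + W))
d(K, o) = √11
281 + d(2, G(1))*335 = 281 + √11*335 = 281 + 335*√11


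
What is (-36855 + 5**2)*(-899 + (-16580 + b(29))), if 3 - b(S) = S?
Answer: 644709150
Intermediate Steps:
b(S) = 3 - S
(-36855 + 5**2)*(-899 + (-16580 + b(29))) = (-36855 + 5**2)*(-899 + (-16580 + (3 - 1*29))) = (-36855 + 25)*(-899 + (-16580 + (3 - 29))) = -36830*(-899 + (-16580 - 26)) = -36830*(-899 - 16606) = -36830*(-17505) = 644709150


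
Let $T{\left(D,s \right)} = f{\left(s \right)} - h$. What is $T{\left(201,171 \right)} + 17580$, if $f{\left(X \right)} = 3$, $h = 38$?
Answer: $17545$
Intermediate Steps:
$T{\left(D,s \right)} = -35$ ($T{\left(D,s \right)} = 3 - 38 = -35$)
$T{\left(201,171 \right)} + 17580 = -35 + 17580 = 17545$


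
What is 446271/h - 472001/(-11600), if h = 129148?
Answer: 16533682187/374529200 ≈ 44.145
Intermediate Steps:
446271/h - 472001/(-11600) = 446271/129148 - 472001/(-11600) = 446271*(1/129148) - 472001*(-1/11600) = 446271/129148 + 472001/11600 = 16533682187/374529200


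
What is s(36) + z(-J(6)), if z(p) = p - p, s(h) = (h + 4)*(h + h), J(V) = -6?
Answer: 2880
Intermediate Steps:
s(h) = 2*h*(4 + h) (s(h) = (4 + h)*(2*h) = 2*h*(4 + h))
z(p) = 0
s(36) + z(-J(6)) = 2*36*(4 + 36) + 0 = 2*36*40 + 0 = 2880 + 0 = 2880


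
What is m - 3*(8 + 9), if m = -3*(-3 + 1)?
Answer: -45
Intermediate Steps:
m = 6 (m = -3*(-2) = 6)
m - 3*(8 + 9) = 6 - 3*(8 + 9) = 6 - 3*17 = 6 - 51 = -45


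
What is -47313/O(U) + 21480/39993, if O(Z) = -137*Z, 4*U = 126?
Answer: 21004082/1826347 ≈ 11.501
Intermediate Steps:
U = 63/2 (U = (¼)*126 = 63/2 ≈ 31.500)
-47313/O(U) + 21480/39993 = -47313/((-137*63/2)) + 21480/39993 = -47313/(-8631/2) + 21480*(1/39993) = -47313*(-2/8631) + 7160/13331 = 1502/137 + 7160/13331 = 21004082/1826347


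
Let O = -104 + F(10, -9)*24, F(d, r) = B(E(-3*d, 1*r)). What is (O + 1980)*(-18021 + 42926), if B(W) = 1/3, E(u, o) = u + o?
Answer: 46921020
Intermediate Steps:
E(u, o) = o + u
B(W) = ⅓
F(d, r) = ⅓
O = -96 (O = -104 + (⅓)*24 = -104 + 8 = -96)
(O + 1980)*(-18021 + 42926) = (-96 + 1980)*(-18021 + 42926) = 1884*24905 = 46921020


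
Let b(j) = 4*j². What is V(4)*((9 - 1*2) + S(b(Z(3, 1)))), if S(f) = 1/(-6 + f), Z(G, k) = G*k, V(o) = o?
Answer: 422/15 ≈ 28.133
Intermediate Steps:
V(4)*((9 - 1*2) + S(b(Z(3, 1)))) = 4*((9 - 1*2) + 1/(-6 + 4*(3*1)²)) = 4*((9 - 2) + 1/(-6 + 4*3²)) = 4*(7 + 1/(-6 + 4*9)) = 4*(7 + 1/(-6 + 36)) = 4*(7 + 1/30) = 4*(211/30) = 422/15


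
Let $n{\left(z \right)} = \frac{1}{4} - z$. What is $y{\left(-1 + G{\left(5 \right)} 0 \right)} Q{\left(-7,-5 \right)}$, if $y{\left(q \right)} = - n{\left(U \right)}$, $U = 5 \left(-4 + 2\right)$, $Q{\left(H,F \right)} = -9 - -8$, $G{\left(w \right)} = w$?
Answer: $\frac{41}{4} \approx 10.25$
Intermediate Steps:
$Q{\left(H,F \right)} = -1$ ($Q{\left(H,F \right)} = -9 + 8 = -1$)
$U = -10$ ($U = 5 \left(-2\right) = -10$)
$n{\left(z \right)} = \frac{1}{4} - z$
$y{\left(q \right)} = - \frac{41}{4}$ ($y{\left(q \right)} = - (\frac{1}{4} - -10) = - (\frac{1}{4} + 10) = \left(-1\right) \frac{41}{4} = - \frac{41}{4}$)
$y{\left(-1 + G{\left(5 \right)} 0 \right)} Q{\left(-7,-5 \right)} = \left(- \frac{41}{4}\right) \left(-1\right) = \frac{41}{4}$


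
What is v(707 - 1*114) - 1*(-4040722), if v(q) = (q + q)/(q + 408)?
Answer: 4044763908/1001 ≈ 4.0407e+6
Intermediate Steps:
v(q) = 2*q/(408 + q) (v(q) = (2*q)/(408 + q) = 2*q/(408 + q))
v(707 - 1*114) - 1*(-4040722) = 2*(707 - 1*114)/(408 + (707 - 1*114)) - 1*(-4040722) = 2*(707 - 114)/(408 + (707 - 114)) + 4040722 = 2*593/(408 + 593) + 4040722 = 2*593/1001 + 4040722 = 2*593*(1/1001) + 4040722 = 1186/1001 + 4040722 = 4044763908/1001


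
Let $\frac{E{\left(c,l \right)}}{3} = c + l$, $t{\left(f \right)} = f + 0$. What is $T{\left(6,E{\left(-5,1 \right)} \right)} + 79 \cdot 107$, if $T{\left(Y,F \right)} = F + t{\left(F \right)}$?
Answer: $8429$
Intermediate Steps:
$t{\left(f \right)} = f$
$E{\left(c,l \right)} = 3 c + 3 l$ ($E{\left(c,l \right)} = 3 \left(c + l\right) = 3 c + 3 l$)
$T{\left(Y,F \right)} = 2 F$ ($T{\left(Y,F \right)} = F + F = 2 F$)
$T{\left(6,E{\left(-5,1 \right)} \right)} + 79 \cdot 107 = 2 \left(3 \left(-5\right) + 3 \cdot 1\right) + 79 \cdot 107 = 2 \left(-15 + 3\right) + 8453 = 2 \left(-12\right) + 8453 = -24 + 8453 = 8429$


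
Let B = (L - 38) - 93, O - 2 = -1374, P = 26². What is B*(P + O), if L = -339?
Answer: 327120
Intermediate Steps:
P = 676
O = -1372 (O = 2 - 1374 = -1372)
B = -470 (B = (-339 - 38) - 93 = -377 - 93 = -470)
B*(P + O) = -470*(676 - 1372) = -470*(-696) = 327120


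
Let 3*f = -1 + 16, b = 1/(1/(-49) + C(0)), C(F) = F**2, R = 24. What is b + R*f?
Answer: 71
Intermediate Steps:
b = -49 (b = 1/(1/(-49) + 0**2) = 1/(-1/49 + 0) = 1/(-1/49) = -49)
f = 5 (f = (-1 + 16)/3 = (1/3)*15 = 5)
b + R*f = -49 + 24*5 = -49 + 120 = 71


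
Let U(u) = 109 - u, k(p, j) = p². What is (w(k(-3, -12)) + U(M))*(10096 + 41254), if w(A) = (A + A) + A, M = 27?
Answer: 5597150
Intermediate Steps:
w(A) = 3*A (w(A) = 2*A + A = 3*A)
(w(k(-3, -12)) + U(M))*(10096 + 41254) = (3*(-3)² + (109 - 1*27))*(10096 + 41254) = (3*9 + (109 - 27))*51350 = (27 + 82)*51350 = 109*51350 = 5597150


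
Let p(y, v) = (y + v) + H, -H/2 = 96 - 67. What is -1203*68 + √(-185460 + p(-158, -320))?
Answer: -81804 + 2*I*√46499 ≈ -81804.0 + 431.27*I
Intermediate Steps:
H = -58 (H = -2*(96 - 67) = -2*29 = -58)
p(y, v) = -58 + v + y (p(y, v) = (y + v) - 58 = (v + y) - 58 = -58 + v + y)
-1203*68 + √(-185460 + p(-158, -320)) = -1203*68 + √(-185460 + (-58 - 320 - 158)) = -81804 + √(-185460 - 536) = -81804 + √(-185996) = -81804 + 2*I*√46499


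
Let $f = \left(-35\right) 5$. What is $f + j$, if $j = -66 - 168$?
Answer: $-409$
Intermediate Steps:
$j = -234$ ($j = -66 - 168 = -234$)
$f = -175$
$f + j = -175 - 234 = -409$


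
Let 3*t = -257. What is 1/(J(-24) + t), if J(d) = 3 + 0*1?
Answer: -3/248 ≈ -0.012097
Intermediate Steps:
t = -257/3 (t = (⅓)*(-257) = -257/3 ≈ -85.667)
J(d) = 3 (J(d) = 3 + 0 = 3)
1/(J(-24) + t) = 1/(3 - 257/3) = 1/(-248/3) = -3/248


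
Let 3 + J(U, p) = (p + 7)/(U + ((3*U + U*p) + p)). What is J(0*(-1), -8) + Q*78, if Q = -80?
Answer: -49943/8 ≈ -6242.9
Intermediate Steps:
J(U, p) = -3 + (7 + p)/(p + 4*U + U*p) (J(U, p) = -3 + (p + 7)/(U + ((3*U + U*p) + p)) = -3 + (7 + p)/(U + (p + 3*U + U*p)) = -3 + (7 + p)/(p + 4*U + U*p))
J(0*(-1), -8) + Q*78 = (7 - 0*(-1) - 2*(-8) - 3*0*(-1)*(-8))/(-8 + 4*(0*(-1)) + (0*(-1))*(-8)) - 80*78 = (7 - 12*0 + 16 - 3*0*(-8))/(-8 + 4*0 + 0*(-8)) - 6240 = (7 + 0 + 16 + 0)/(-8 + 0 + 0) - 6240 = 23/(-8) - 6240 = -1/8*23 - 6240 = -23/8 - 6240 = -49943/8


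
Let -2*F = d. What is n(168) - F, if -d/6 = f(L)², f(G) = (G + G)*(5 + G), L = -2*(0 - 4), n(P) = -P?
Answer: -129960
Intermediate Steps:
L = 8 (L = -2*(-4) = 8)
f(G) = 2*G*(5 + G) (f(G) = (2*G)*(5 + G) = 2*G*(5 + G))
d = -259584 (d = -6*256*(5 + 8)² = -6*(2*8*13)² = -6*208² = -6*43264 = -259584)
F = 129792 (F = -½*(-259584) = 129792)
n(168) - F = -1*168 - 1*129792 = -168 - 129792 = -129960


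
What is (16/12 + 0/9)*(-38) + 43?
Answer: -23/3 ≈ -7.6667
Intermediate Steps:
(16/12 + 0/9)*(-38) + 43 = (16*(1/12) + 0*(⅑))*(-38) + 43 = (4/3 + 0)*(-38) + 43 = (4/3)*(-38) + 43 = -152/3 + 43 = -23/3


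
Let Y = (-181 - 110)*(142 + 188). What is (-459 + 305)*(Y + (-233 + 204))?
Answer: 14793086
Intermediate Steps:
Y = -96030 (Y = -291*330 = -96030)
(-459 + 305)*(Y + (-233 + 204)) = (-459 + 305)*(-96030 + (-233 + 204)) = -154*(-96030 - 29) = -154*(-96059) = 14793086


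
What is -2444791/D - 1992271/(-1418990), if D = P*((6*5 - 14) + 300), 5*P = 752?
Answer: -8436121281589/168598715840 ≈ -50.037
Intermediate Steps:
P = 752/5 (P = (1/5)*752 = 752/5 ≈ 150.40)
D = 237632/5 (D = 752*((6*5 - 14) + 300)/5 = 752*((30 - 14) + 300)/5 = 752*(16 + 300)/5 = (752/5)*316 = 237632/5 ≈ 47526.)
-2444791/D - 1992271/(-1418990) = -2444791/237632/5 - 1992271/(-1418990) = -2444791*5/237632 - 1992271*(-1/1418990) = -12223955/237632 + 1992271/1418990 = -8436121281589/168598715840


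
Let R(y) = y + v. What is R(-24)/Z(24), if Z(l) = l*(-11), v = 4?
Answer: 5/66 ≈ 0.075758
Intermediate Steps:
Z(l) = -11*l
R(y) = 4 + y (R(y) = y + 4 = 4 + y)
R(-24)/Z(24) = (4 - 24)/((-11*24)) = -20/(-264) = -20*(-1/264) = 5/66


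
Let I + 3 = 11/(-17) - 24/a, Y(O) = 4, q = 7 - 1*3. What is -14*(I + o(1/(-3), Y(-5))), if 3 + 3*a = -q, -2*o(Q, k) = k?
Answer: -1104/17 ≈ -64.941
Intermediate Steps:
q = 4 (q = 7 - 3 = 4)
o(Q, k) = -k/2
a = -7/3 (a = -1 + (-1*4)/3 = -1 + (⅓)*(-4) = -1 - 4/3 = -7/3 ≈ -2.3333)
I = 790/119 (I = -3 + (11/(-17) - 24/(-7/3)) = -3 + (11*(-1/17) - 24*(-3/7)) = -3 + (-11/17 + 72/7) = -3 + 1147/119 = 790/119 ≈ 6.6387)
-14*(I + o(1/(-3), Y(-5))) = -14*(790/119 - ½*4) = -14*(790/119 - 2) = -14*552/119 = -1104/17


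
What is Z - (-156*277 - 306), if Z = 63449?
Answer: 106967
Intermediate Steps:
Z - (-156*277 - 306) = 63449 - (-156*277 - 306) = 63449 - (-43212 - 306) = 63449 - 1*(-43518) = 63449 + 43518 = 106967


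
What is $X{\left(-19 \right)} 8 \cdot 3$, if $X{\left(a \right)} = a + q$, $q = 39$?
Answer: $480$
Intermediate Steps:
$X{\left(a \right)} = 39 + a$ ($X{\left(a \right)} = a + 39 = 39 + a$)
$X{\left(-19 \right)} 8 \cdot 3 = \left(39 - 19\right) 8 \cdot 3 = 20 \cdot 24 = 480$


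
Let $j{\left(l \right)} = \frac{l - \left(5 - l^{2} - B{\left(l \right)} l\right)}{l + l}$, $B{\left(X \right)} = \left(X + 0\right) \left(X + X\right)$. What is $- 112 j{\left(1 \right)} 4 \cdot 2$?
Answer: $448$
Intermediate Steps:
$B{\left(X \right)} = 2 X^{2}$ ($B{\left(X \right)} = X 2 X = 2 X^{2}$)
$j{\left(l \right)} = \frac{-5 + l + l^{2} + 2 l^{3}}{2 l}$ ($j{\left(l \right)} = \frac{l - \left(5 - l^{2} - 2 l^{2} l\right)}{l + l} = \frac{l - \left(5 - l^{2} - 2 l^{3}\right)}{2 l} = \left(l + \left(-5 + l^{2} + 2 l^{3}\right)\right) \frac{1}{2 l} = \left(-5 + l + l^{2} + 2 l^{3}\right) \frac{1}{2 l} = \frac{-5 + l + l^{2} + 2 l^{3}}{2 l}$)
$- 112 j{\left(1 \right)} 4 \cdot 2 = - 112 \frac{-5 + 1 \left(1 + 1 + 2 \cdot 1^{2}\right)}{2 \cdot 1} \cdot 4 \cdot 2 = - 112 \cdot \frac{1}{2} \cdot 1 \left(-5 + 1 \left(1 + 1 + 2 \cdot 1\right)\right) 4 \cdot 2 = - 112 \cdot \frac{1}{2} \cdot 1 \left(-5 + 1 \left(1 + 1 + 2\right)\right) 4 \cdot 2 = - 112 \cdot \frac{1}{2} \cdot 1 \left(-5 + 1 \cdot 4\right) 4 \cdot 2 = - 112 \cdot \frac{1}{2} \cdot 1 \left(-5 + 4\right) 4 \cdot 2 = - 112 \cdot \frac{1}{2} \cdot 1 \left(-1\right) 4 \cdot 2 = - 112 \left(- \frac{1}{2}\right) 4 \cdot 2 = - 112 \left(\left(-2\right) 2\right) = \left(-112\right) \left(-4\right) = 448$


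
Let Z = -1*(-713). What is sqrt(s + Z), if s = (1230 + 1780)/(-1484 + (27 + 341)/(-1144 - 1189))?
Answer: sqrt(85239725598726)/346254 ≈ 26.664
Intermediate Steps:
Z = 713
s = -702233/346254 (s = 3010/(-1484 + 368/(-2333)) = 3010/(-1484 + 368*(-1/2333)) = 3010/(-1484 - 368/2333) = 3010/(-3462540/2333) = 3010*(-2333/3462540) = -702233/346254 ≈ -2.0281)
sqrt(s + Z) = sqrt(-702233/346254 + 713) = sqrt(246176869/346254) = sqrt(85239725598726)/346254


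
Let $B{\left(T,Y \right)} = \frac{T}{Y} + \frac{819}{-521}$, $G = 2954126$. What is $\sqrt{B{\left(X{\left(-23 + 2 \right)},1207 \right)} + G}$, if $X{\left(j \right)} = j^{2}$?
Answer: $\frac{5 \sqrt{46728174572796626}}{628847} \approx 1718.8$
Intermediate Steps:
$B{\left(T,Y \right)} = - \frac{819}{521} + \frac{T}{Y}$ ($B{\left(T,Y \right)} = \frac{T}{Y} + 819 \left(- \frac{1}{521}\right) = \frac{T}{Y} - \frac{819}{521} = - \frac{819}{521} + \frac{T}{Y}$)
$\sqrt{B{\left(X{\left(-23 + 2 \right)},1207 \right)} + G} = \sqrt{\left(- \frac{819}{521} + \frac{\left(-23 + 2\right)^{2}}{1207}\right) + 2954126} = \sqrt{\left(- \frac{819}{521} + \left(-21\right)^{2} \cdot \frac{1}{1207}\right) + 2954126} = \sqrt{\left(- \frac{819}{521} + 441 \cdot \frac{1}{1207}\right) + 2954126} = \sqrt{\left(- \frac{819}{521} + \frac{441}{1207}\right) + 2954126} = \sqrt{- \frac{758772}{628847} + 2954126} = \sqrt{\frac{1857692513950}{628847}} = \frac{5 \sqrt{46728174572796626}}{628847}$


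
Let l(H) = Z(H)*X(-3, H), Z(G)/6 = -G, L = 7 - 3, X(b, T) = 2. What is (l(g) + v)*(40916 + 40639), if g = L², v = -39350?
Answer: -3224847810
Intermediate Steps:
L = 4
Z(G) = -6*G (Z(G) = 6*(-G) = -6*G)
g = 16 (g = 4² = 16)
l(H) = -12*H (l(H) = -6*H*2 = -12*H)
(l(g) + v)*(40916 + 40639) = (-12*16 - 39350)*(40916 + 40639) = (-192 - 39350)*81555 = -39542*81555 = -3224847810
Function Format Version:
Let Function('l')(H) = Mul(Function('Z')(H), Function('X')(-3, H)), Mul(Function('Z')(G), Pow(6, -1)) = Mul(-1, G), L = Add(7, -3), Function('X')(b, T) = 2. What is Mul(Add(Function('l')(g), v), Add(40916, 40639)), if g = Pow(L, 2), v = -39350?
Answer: -3224847810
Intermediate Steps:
L = 4
Function('Z')(G) = Mul(-6, G) (Function('Z')(G) = Mul(6, Mul(-1, G)) = Mul(-6, G))
g = 16 (g = Pow(4, 2) = 16)
Function('l')(H) = Mul(-12, H) (Function('l')(H) = Mul(Mul(-6, H), 2) = Mul(-12, H))
Mul(Add(Function('l')(g), v), Add(40916, 40639)) = Mul(Add(Mul(-12, 16), -39350), Add(40916, 40639)) = Mul(Add(-192, -39350), 81555) = Mul(-39542, 81555) = -3224847810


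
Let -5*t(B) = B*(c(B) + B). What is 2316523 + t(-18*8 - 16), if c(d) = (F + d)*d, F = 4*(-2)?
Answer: 3171563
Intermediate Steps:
F = -8
c(d) = d*(-8 + d) (c(d) = (-8 + d)*d = d*(-8 + d))
t(B) = -B*(B + B*(-8 + B))/5 (t(B) = -B*(B*(-8 + B) + B)/5 = -B*(B + B*(-8 + B))/5)
2316523 + t(-18*8 - 16) = 2316523 + (-18*8 - 16)²*(7 - (-18*8 - 16))/5 = 2316523 + (-144 - 16)²*(7 - (-144 - 16))/5 = 2316523 + (⅕)*(-160)²*(7 - 1*(-160)) = 2316523 + (⅕)*25600*(7 + 160) = 2316523 + (⅕)*25600*167 = 2316523 + 855040 = 3171563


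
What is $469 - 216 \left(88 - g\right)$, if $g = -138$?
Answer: $-48347$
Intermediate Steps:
$469 - 216 \left(88 - g\right) = 469 - 216 \left(88 - -138\right) = 469 - 216 \left(88 + 138\right) = 469 - 48816 = -48347$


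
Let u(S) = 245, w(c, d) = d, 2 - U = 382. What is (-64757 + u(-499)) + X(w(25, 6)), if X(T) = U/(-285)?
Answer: -193532/3 ≈ -64511.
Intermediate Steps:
U = -380 (U = 2 - 1*382 = 2 - 382 = -380)
X(T) = 4/3 (X(T) = -380/(-285) = -380*(-1/285) = 4/3)
(-64757 + u(-499)) + X(w(25, 6)) = (-64757 + 245) + 4/3 = -64512 + 4/3 = -193532/3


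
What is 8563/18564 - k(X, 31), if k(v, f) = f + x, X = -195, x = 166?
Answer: -3648545/18564 ≈ -196.54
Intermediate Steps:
k(v, f) = 166 + f (k(v, f) = f + 166 = 166 + f)
8563/18564 - k(X, 31) = 8563/18564 - (166 + 31) = 8563*(1/18564) - 1*197 = 8563/18564 - 197 = -3648545/18564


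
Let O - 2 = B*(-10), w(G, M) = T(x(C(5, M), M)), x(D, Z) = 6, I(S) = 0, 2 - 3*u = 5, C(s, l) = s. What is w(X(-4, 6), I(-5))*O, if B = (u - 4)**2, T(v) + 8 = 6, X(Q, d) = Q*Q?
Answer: 496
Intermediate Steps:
u = -1 (u = 2/3 - 1/3*5 = 2/3 - 5/3 = -1)
X(Q, d) = Q**2
T(v) = -2 (T(v) = -8 + 6 = -2)
w(G, M) = -2
B = 25 (B = (-1 - 4)**2 = (-5)**2 = 25)
O = -248 (O = 2 + 25*(-10) = 2 - 250 = -248)
w(X(-4, 6), I(-5))*O = -2*(-248) = 496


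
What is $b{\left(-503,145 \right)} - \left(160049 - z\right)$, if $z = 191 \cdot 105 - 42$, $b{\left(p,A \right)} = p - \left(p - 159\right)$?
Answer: $-139877$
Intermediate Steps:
$b{\left(p,A \right)} = 159$ ($b{\left(p,A \right)} = p - \left(-159 + p\right) = 159$)
$z = 20013$ ($z = 20055 - 42 = 20013$)
$b{\left(-503,145 \right)} - \left(160049 - z\right) = 159 - \left(160049 - 20013\right) = 159 - 140036 = -139877$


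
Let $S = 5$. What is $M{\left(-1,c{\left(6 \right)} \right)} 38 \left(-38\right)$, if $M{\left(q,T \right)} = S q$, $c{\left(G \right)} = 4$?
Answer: $7220$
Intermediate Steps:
$M{\left(q,T \right)} = 5 q$
$M{\left(-1,c{\left(6 \right)} \right)} 38 \left(-38\right) = 5 \left(-1\right) 38 \left(-38\right) = \left(-5\right) 38 \left(-38\right) = \left(-190\right) \left(-38\right) = 7220$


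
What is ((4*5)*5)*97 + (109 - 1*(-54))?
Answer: 9863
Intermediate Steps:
((4*5)*5)*97 + (109 - 1*(-54)) = (20*5)*97 + (109 + 54) = 100*97 + 163 = 9700 + 163 = 9863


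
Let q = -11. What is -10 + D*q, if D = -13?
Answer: 133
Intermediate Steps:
-10 + D*q = -10 - 13*(-11) = -10 + 143 = 133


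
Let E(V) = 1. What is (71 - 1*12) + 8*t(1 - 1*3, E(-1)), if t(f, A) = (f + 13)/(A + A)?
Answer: 103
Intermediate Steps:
t(f, A) = (13 + f)/(2*A) (t(f, A) = (13 + f)/((2*A)) = (13 + f)*(1/(2*A)) = (13 + f)/(2*A))
(71 - 1*12) + 8*t(1 - 1*3, E(-1)) = (71 - 1*12) + 8*((1/2)*(13 + (1 - 1*3))/1) = (71 - 12) + 8*((1/2)*1*(13 + (1 - 3))) = 59 + 8*((1/2)*1*(13 - 2)) = 59 + 8*((1/2)*1*11) = 59 + 8*(11/2) = 59 + 44 = 103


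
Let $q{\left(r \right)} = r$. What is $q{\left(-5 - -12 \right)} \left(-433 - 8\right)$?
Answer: $-3087$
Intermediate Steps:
$q{\left(-5 - -12 \right)} \left(-433 - 8\right) = \left(-5 - -12\right) \left(-433 - 8\right) = \left(-5 + 12\right) \left(-441\right) = 7 \left(-441\right) = -3087$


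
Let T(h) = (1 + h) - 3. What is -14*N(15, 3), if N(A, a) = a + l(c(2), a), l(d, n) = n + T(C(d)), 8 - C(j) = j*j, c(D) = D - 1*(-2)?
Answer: 56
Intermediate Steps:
c(D) = 2 + D (c(D) = D + 2 = 2 + D)
C(j) = 8 - j² (C(j) = 8 - j*j = 8 - j²)
T(h) = -2 + h
l(d, n) = 6 + n - d² (l(d, n) = n + (-2 + (8 - d²)) = n + (6 - d²) = 6 + n - d²)
N(A, a) = -10 + 2*a (N(A, a) = a + (6 + a - (2 + 2)²) = a + (6 + a - 1*4²) = a + (6 + a - 1*16) = a + (6 + a - 16) = a + (-10 + a) = -10 + 2*a)
-14*N(15, 3) = -14*(-10 + 2*3) = -14*(-10 + 6) = -14*(-4) = 56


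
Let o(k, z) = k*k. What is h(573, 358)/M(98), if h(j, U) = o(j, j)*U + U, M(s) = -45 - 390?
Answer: -23508428/87 ≈ -2.7021e+5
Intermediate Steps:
o(k, z) = k²
M(s) = -435
h(j, U) = U + U*j² (h(j, U) = j²*U + U = U*j² + U = U + U*j²)
h(573, 358)/M(98) = (358*(1 + 573²))/(-435) = (358*(1 + 328329))*(-1/435) = (358*328330)*(-1/435) = 117542140*(-1/435) = -23508428/87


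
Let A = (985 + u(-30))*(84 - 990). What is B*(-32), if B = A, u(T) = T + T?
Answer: 26817600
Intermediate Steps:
u(T) = 2*T
A = -838050 (A = (985 + 2*(-30))*(84 - 990) = (985 - 60)*(-906) = 925*(-906) = -838050)
B = -838050
B*(-32) = -838050*(-32) = 26817600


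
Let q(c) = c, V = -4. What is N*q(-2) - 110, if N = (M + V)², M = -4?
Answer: -238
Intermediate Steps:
N = 64 (N = (-4 - 4)² = (-8)² = 64)
N*q(-2) - 110 = 64*(-2) - 110 = -128 - 110 = -238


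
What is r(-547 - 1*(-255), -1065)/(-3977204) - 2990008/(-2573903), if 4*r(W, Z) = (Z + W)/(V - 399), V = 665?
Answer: 12652955064186819/10892101294873568 ≈ 1.1617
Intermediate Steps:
r(W, Z) = W/1064 + Z/1064 (r(W, Z) = ((Z + W)/(665 - 399))/4 = ((W + Z)/266)/4 = ((W + Z)*(1/266))/4 = (W/266 + Z/266)/4 = W/1064 + Z/1064)
r(-547 - 1*(-255), -1065)/(-3977204) - 2990008/(-2573903) = ((-547 - 1*(-255))/1064 + (1/1064)*(-1065))/(-3977204) - 2990008/(-2573903) = ((-547 + 255)/1064 - 1065/1064)*(-1/3977204) - 2990008*(-1/2573903) = ((1/1064)*(-292) - 1065/1064)*(-1/3977204) + 2990008/2573903 = (-73/266 - 1065/1064)*(-1/3977204) + 2990008/2573903 = -1357/1064*(-1/3977204) + 2990008/2573903 = 1357/4231745056 + 2990008/2573903 = 12652955064186819/10892101294873568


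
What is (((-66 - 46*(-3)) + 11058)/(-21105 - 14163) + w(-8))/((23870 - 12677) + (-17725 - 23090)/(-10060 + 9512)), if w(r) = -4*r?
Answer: 51030034/18147087681 ≈ 0.0028120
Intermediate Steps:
(((-66 - 46*(-3)) + 11058)/(-21105 - 14163) + w(-8))/((23870 - 12677) + (-17725 - 23090)/(-10060 + 9512)) = (((-66 - 46*(-3)) + 11058)/(-21105 - 14163) - 4*(-8))/((23870 - 12677) + (-17725 - 23090)/(-10060 + 9512)) = (((-66 + 138) + 11058)/(-35268) + 32)/(11193 - 40815/(-548)) = ((72 + 11058)*(-1/35268) + 32)/(11193 - 40815*(-1/548)) = (11130*(-1/35268) + 32)/(11193 + 40815/548) = (-1855/5878 + 32)/(6174579/548) = (186241/5878)*(548/6174579) = 51030034/18147087681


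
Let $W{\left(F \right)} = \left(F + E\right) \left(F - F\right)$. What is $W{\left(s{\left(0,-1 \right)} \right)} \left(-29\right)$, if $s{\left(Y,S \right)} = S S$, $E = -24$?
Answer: $0$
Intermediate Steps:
$s{\left(Y,S \right)} = S^{2}$
$W{\left(F \right)} = 0$ ($W{\left(F \right)} = \left(F - 24\right) \left(F - F\right) = \left(-24 + F\right) 0 = 0$)
$W{\left(s{\left(0,-1 \right)} \right)} \left(-29\right) = 0 \left(-29\right) = 0$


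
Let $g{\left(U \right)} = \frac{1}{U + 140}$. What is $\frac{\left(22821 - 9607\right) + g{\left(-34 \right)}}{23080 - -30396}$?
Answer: $\frac{1400685}{5668456} \approx 0.2471$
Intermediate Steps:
$g{\left(U \right)} = \frac{1}{140 + U}$
$\frac{\left(22821 - 9607\right) + g{\left(-34 \right)}}{23080 - -30396} = \frac{\left(22821 - 9607\right) + \frac{1}{140 - 34}}{23080 - -30396} = \frac{13214 + \frac{1}{106}}{23080 + 30396} = \frac{13214 + \frac{1}{106}}{53476} = \frac{1400685}{106} \cdot \frac{1}{53476} = \frac{1400685}{5668456}$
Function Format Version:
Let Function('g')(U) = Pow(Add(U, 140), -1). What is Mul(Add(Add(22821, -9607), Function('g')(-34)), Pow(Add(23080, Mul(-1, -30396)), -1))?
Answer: Rational(1400685, 5668456) ≈ 0.24710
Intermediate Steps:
Function('g')(U) = Pow(Add(140, U), -1)
Mul(Add(Add(22821, -9607), Function('g')(-34)), Pow(Add(23080, Mul(-1, -30396)), -1)) = Mul(Add(Add(22821, -9607), Pow(Add(140, -34), -1)), Pow(Add(23080, Mul(-1, -30396)), -1)) = Mul(Add(13214, Pow(106, -1)), Pow(Add(23080, 30396), -1)) = Mul(Add(13214, Rational(1, 106)), Pow(53476, -1)) = Mul(Rational(1400685, 106), Rational(1, 53476)) = Rational(1400685, 5668456)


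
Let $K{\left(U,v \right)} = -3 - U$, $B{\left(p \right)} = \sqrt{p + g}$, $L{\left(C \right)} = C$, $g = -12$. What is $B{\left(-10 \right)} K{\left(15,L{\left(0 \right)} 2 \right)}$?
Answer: $- 18 i \sqrt{22} \approx - 84.427 i$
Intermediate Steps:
$B{\left(p \right)} = \sqrt{-12 + p}$ ($B{\left(p \right)} = \sqrt{p - 12} = \sqrt{-12 + p}$)
$B{\left(-10 \right)} K{\left(15,L{\left(0 \right)} 2 \right)} = \sqrt{-12 - 10} \left(-3 - 15\right) = \sqrt{-22} \left(-3 - 15\right) = i \sqrt{22} \left(-18\right) = - 18 i \sqrt{22}$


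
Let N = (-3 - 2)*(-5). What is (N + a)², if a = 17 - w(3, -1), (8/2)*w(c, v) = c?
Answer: 27225/16 ≈ 1701.6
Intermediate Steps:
w(c, v) = c/4
N = 25 (N = -5*(-5) = 25)
a = 65/4 (a = 17 - 3/4 = 17 - 1*¾ = 17 - ¾ = 65/4 ≈ 16.250)
(N + a)² = (25 + 65/4)² = (165/4)² = 27225/16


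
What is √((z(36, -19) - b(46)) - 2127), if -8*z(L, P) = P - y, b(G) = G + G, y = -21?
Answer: I*√8877/2 ≈ 47.109*I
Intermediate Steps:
b(G) = 2*G
z(L, P) = -21/8 - P/8 (z(L, P) = -(P - 1*(-21))/8 = -(P + 21)/8 = -(21 + P)/8 = -21/8 - P/8)
√((z(36, -19) - b(46)) - 2127) = √(((-21/8 - ⅛*(-19)) - 2*46) - 2127) = √(((-21/8 + 19/8) - 1*92) - 2127) = √((-¼ - 92) - 2127) = √(-369/4 - 2127) = √(-8877/4) = I*√8877/2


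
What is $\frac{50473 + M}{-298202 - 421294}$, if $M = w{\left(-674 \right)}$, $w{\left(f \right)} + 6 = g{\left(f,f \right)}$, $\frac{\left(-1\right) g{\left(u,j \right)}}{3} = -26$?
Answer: $- \frac{50545}{719496} \approx -0.070251$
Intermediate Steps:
$g{\left(u,j \right)} = 78$ ($g{\left(u,j \right)} = \left(-3\right) \left(-26\right) = 78$)
$w{\left(f \right)} = 72$ ($w{\left(f \right)} = -6 + 78 = 72$)
$M = 72$
$\frac{50473 + M}{-298202 - 421294} = \frac{50473 + 72}{-298202 - 421294} = \frac{50545}{-719496} = 50545 \left(- \frac{1}{719496}\right) = - \frac{50545}{719496}$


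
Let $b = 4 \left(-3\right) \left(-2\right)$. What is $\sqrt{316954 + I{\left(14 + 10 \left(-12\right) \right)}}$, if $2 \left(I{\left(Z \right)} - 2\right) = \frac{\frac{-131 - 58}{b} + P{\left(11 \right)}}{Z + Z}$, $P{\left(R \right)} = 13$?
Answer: $\frac{\sqrt{56981079683}}{424} \approx 562.99$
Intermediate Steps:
$b = 24$ ($b = \left(-12\right) \left(-2\right) = 24$)
$I{\left(Z \right)} = 2 + \frac{41}{32 Z}$ ($I{\left(Z \right)} = 2 + \frac{\left(\frac{-131 - 58}{24} + 13\right) \frac{1}{Z + Z}}{2} = 2 + \frac{\left(\left(-131 - 58\right) \frac{1}{24} + 13\right) \frac{1}{2 Z}}{2} = 2 + \frac{\left(\left(-189\right) \frac{1}{24} + 13\right) \frac{1}{2 Z}}{2} = 2 + \frac{\left(- \frac{63}{8} + 13\right) \frac{1}{2 Z}}{2} = 2 + \frac{\frac{41}{8} \frac{1}{2 Z}}{2} = 2 + \frac{\frac{41}{16} \frac{1}{Z}}{2} = 2 + \frac{41}{32 Z}$)
$\sqrt{316954 + I{\left(14 + 10 \left(-12\right) \right)}} = \sqrt{316954 + \left(2 + \frac{41}{32 \left(14 + 10 \left(-12\right)\right)}\right)} = \sqrt{316954 + \left(2 + \frac{41}{32 \left(14 - 120\right)}\right)} = \sqrt{316954 + \left(2 + \frac{41}{32 \left(-106\right)}\right)} = \sqrt{316954 + \left(2 + \frac{41}{32} \left(- \frac{1}{106}\right)\right)} = \sqrt{316954 + \left(2 - \frac{41}{3392}\right)} = \sqrt{316954 + \frac{6743}{3392}} = \sqrt{\frac{1075114711}{3392}} = \frac{\sqrt{56981079683}}{424}$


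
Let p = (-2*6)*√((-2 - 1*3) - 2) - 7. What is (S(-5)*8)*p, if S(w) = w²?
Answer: -1400 - 2400*I*√7 ≈ -1400.0 - 6349.8*I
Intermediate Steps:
p = -7 - 12*I*√7 (p = -12*√((-2 - 3) - 2) - 7 = -12*√(-5 - 2) - 7 = -12*I*√7 - 7 = -7 - 12*I*√7 ≈ -7.0 - 31.749*I)
(S(-5)*8)*p = ((-5)²*8)*(-7 - 12*I*√7) = (25*8)*(-7 - 12*I*√7) = 200*(-7 - 12*I*√7) = -1400 - 2400*I*√7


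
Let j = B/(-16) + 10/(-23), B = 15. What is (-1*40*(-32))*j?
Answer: -40400/23 ≈ -1756.5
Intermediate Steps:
j = -505/368 (j = 15/(-16) + 10/(-23) = 15*(-1/16) + 10*(-1/23) = -15/16 - 10/23 = -505/368 ≈ -1.3723)
(-1*40*(-32))*j = (-1*40*(-32))*(-505/368) = -40*(-32)*(-505/368) = 1280*(-505/368) = -40400/23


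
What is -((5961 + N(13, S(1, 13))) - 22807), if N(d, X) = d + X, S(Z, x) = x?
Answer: 16820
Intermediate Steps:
N(d, X) = X + d
-((5961 + N(13, S(1, 13))) - 22807) = -((5961 + (13 + 13)) - 22807) = -((5961 + 26) - 22807) = -(5987 - 22807) = -1*(-16820) = 16820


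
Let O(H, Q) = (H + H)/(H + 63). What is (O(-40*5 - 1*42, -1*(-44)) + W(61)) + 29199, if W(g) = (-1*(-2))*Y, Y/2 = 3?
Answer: 5229253/179 ≈ 29214.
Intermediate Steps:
Y = 6 (Y = 2*3 = 6)
W(g) = 12 (W(g) = -1*(-2)*6 = 2*6 = 12)
O(H, Q) = 2*H/(63 + H) (O(H, Q) = (2*H)/(63 + H) = 2*H/(63 + H))
(O(-40*5 - 1*42, -1*(-44)) + W(61)) + 29199 = (2*(-40*5 - 1*42)/(63 + (-40*5 - 1*42)) + 12) + 29199 = (2*(-200 - 42)/(63 + (-200 - 42)) + 12) + 29199 = (2*(-242)/(63 - 242) + 12) + 29199 = (2*(-242)/(-179) + 12) + 29199 = (2*(-242)*(-1/179) + 12) + 29199 = (484/179 + 12) + 29199 = 2632/179 + 29199 = 5229253/179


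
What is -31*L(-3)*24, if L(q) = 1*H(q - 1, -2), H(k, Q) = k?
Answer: 2976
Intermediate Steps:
L(q) = -1 + q (L(q) = 1*(q - 1) = 1*(-1 + q) = -1 + q)
-31*L(-3)*24 = -31*(-1 - 3)*24 = -31*(-4)*24 = 124*24 = 2976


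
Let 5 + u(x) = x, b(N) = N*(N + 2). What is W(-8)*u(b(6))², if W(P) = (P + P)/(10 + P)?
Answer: -14792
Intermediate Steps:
b(N) = N*(2 + N)
u(x) = -5 + x
W(P) = 2*P/(10 + P) (W(P) = (2*P)/(10 + P) = 2*P/(10 + P))
W(-8)*u(b(6))² = (2*(-8)/(10 - 8))*(-5 + 6*(2 + 6))² = (2*(-8)/2)*(-5 + 6*8)² = (2*(-8)*(½))*(-5 + 48)² = -8*43² = -8*1849 = -14792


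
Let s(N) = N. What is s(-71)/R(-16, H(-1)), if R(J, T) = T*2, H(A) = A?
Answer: 71/2 ≈ 35.500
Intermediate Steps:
R(J, T) = 2*T
s(-71)/R(-16, H(-1)) = -71/(2*(-1)) = -71/(-2) = -71*(-½) = 71/2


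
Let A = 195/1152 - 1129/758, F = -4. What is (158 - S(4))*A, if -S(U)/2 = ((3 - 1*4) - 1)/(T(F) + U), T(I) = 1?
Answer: -25169423/121280 ≈ -207.53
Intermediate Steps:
A = -192133/145536 (A = 195*(1/1152) - 1129*1/758 = 65/384 - 1129/758 = -192133/145536 ≈ -1.3202)
S(U) = 4/(1 + U) (S(U) = -2*((3 - 1*4) - 1)/(1 + U) = -2*((3 - 4) - 1)/(1 + U) = -2*(-1 - 1)/(1 + U) = -(-4)/(1 + U) = 4/(1 + U))
(158 - S(4))*A = (158 - 4/(1 + 4))*(-192133/145536) = (158 - 4/5)*(-192133/145536) = (158 - 1*⅘)*(-192133/145536) = (158 - ⅘)*(-192133/145536) = (786/5)*(-192133/145536) = -25169423/121280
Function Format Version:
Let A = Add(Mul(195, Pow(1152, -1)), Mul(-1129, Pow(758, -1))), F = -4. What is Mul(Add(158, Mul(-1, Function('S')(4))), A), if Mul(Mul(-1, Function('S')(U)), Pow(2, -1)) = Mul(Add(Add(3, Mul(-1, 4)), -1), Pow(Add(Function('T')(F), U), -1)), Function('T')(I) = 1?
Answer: Rational(-25169423, 121280) ≈ -207.53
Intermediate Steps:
A = Rational(-192133, 145536) (A = Add(Mul(195, Rational(1, 1152)), Mul(-1129, Rational(1, 758))) = Add(Rational(65, 384), Rational(-1129, 758)) = Rational(-192133, 145536) ≈ -1.3202)
Function('S')(U) = Mul(4, Pow(Add(1, U), -1)) (Function('S')(U) = Mul(-2, Mul(Add(Add(3, Mul(-1, 4)), -1), Pow(Add(1, U), -1))) = Mul(-2, Mul(Add(Add(3, -4), -1), Pow(Add(1, U), -1))) = Mul(-2, Mul(Add(-1, -1), Pow(Add(1, U), -1))) = Mul(-2, Mul(-2, Pow(Add(1, U), -1))) = Mul(4, Pow(Add(1, U), -1)))
Mul(Add(158, Mul(-1, Function('S')(4))), A) = Mul(Add(158, Mul(-1, Mul(4, Pow(Add(1, 4), -1)))), Rational(-192133, 145536)) = Mul(Add(158, Mul(-1, Mul(4, Pow(5, -1)))), Rational(-192133, 145536)) = Mul(Add(158, Mul(-1, Mul(4, Rational(1, 5)))), Rational(-192133, 145536)) = Mul(Add(158, Mul(-1, Rational(4, 5))), Rational(-192133, 145536)) = Mul(Add(158, Rational(-4, 5)), Rational(-192133, 145536)) = Mul(Rational(786, 5), Rational(-192133, 145536)) = Rational(-25169423, 121280)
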